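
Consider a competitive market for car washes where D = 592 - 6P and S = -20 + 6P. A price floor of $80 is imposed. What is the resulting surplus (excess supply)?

Equilibrium price would be P* = 51, so the floor at 80 binds.
At P = 80: D = 112, S = 460.
Surplus = 460 − 112 = 348.

Surplus = 348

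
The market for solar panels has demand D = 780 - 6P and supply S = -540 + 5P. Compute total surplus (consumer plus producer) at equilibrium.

Equilibrium: 780 - 6P = -540 + 5P gives P* = 120, Q* = 60.
Demand choke price: P = 130; supply starts at P = 108.
CS = ½(130 − 120)(60) = 300; PS = ½(120 − 108)(60) = 360.

Total surplus = 660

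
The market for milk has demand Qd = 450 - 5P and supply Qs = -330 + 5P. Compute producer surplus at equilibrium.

Producer surplus = 360

Equilibrium: 450 - 5P = -330 + 5P gives P* = 78, Q* = 60.
Supply starts at P = 66 (where Qs = 0).
PS = ½(78 − 66)(60) = 360.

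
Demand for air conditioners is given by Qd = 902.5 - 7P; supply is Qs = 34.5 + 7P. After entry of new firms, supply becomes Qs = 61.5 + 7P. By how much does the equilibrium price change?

ΔP = -27/14

Original equilibrium: P* = 62, Q* = 468.5.
New equilibrium: 902.5 - 7P = 61.5 + 7P, so 841 = 14P and P' = 841/14; Q' = 902.5 − 7(841/14) = 482.
Change in price: 841/14 − 62 = -27/14.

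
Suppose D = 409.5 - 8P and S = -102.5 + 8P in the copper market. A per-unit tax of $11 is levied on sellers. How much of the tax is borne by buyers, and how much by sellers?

Buyers bear $5.5, sellers bear $5.5

Pre-tax equilibrium: P* = 32, Q* = 153.5.
Tax on sellers shifts supply to S = -102.5 + 8(P − 11) = -190.5 + 8P.
409.5 - 8P = -190.5 + 8P gives buyer price Pb = 37.5; sellers receive Ps = 37.5 − 11 = 26.5.
New quantity: Q = 409.5 − 8(37.5) = 109.5.
Buyer burden = 37.5 − 32 = 5.5; seller burden = 32 − 26.5 = 5.5.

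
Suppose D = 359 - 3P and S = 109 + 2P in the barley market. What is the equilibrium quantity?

Q* = 209

Set D = S: 359 - 3P = 109 + 2P.
250 = 5P, so P* = 50.
Q* = 359 − 3(50) = 209.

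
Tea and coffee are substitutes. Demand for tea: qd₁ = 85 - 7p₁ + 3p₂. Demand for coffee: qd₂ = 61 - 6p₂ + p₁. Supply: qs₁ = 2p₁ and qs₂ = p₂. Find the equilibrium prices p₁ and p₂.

Market 1: 85 - 7p₁ + 3p₂ = 2p₁ → 9p₁ - 3p₂ = 85.
Market 2: 7p₂ - p₁ = 61.
Eliminating p₂: 7×(1) + 3×(2) gives 60p₁ = 778, so p₁ = 389/30.
Back-substitute into (2): p₂ = (61 + 1×389/30) / 7 = 317/30.

p₁ = 389/30, p₂ = 317/30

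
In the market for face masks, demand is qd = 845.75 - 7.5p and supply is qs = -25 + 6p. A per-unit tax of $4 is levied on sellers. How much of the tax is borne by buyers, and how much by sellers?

Pre-tax equilibrium: p* = 64.5, q* = 362.
Tax on sellers shifts supply to qs = -25 + 6(p − 4) = -49 + 6p.
845.75 - 7.5p = -49 + 6p gives buyer price pb = 1193/18; sellers receive ps = 1193/18 − 4 = 1121/18.
New quantity: q = 845.75 − 7.5(1193/18) = 1046/3.
Buyer burden = 1193/18 − 64.5 = 16/9; seller burden = 64.5 − 1121/18 = 20/9.

Buyers bear 16/9, sellers bear 20/9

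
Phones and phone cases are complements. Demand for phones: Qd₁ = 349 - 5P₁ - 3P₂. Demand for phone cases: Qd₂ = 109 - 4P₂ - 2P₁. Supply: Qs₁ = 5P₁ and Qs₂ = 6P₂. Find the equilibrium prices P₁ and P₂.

Market 1: 349 - 5P₁ - 3P₂ = 5P₁ → 10P₁ + 3P₂ = 349.
Market 2: 10P₂ + 2P₁ = 109.
Eliminating P₂: 10×(1) − 3×(2) gives 94P₁ = 3163, so P₁ = 3163/94.
Back-substitute into (2): P₂ = (109 − 2×3163/94) / 10 = 196/47.

P₁ = 3163/94, P₂ = 196/47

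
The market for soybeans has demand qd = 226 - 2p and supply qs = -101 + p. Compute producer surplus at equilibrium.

Producer surplus = 32

Equilibrium: 226 - 2p = -101 + p gives p* = 109, q* = 8.
Supply starts at p = 101 (where qs = 0).
PS = ½(109 − 101)(8) = 32.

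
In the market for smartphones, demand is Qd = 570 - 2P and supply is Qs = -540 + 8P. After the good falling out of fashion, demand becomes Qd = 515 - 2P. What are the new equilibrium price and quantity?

P' = 105.5, Q' = 304

Original equilibrium: P* = 111, Q* = 348.
New equilibrium: 515 - 2P = -540 + 8P, so 1055 = 10P and P' = 105.5; Q' = 515 − 2(105.5) = 304.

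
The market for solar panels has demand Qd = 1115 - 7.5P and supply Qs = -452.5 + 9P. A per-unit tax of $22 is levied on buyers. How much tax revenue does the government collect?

Tax revenue = 6875

Pre-tax equilibrium: P* = 95, Q* = 402.5.
Tax on buyers shifts demand to Qd = 1115 − 7.5(P + 22) = 950 - 7.5P.
950 - 7.5P = -452.5 + 9P gives seller price Ps = 85; buyers pay Pb = 85 + 22 = 107.
New quantity: Q = 1115 − 7.5(107) = 312.5.
Revenue = 22 × 312.5 = 6875.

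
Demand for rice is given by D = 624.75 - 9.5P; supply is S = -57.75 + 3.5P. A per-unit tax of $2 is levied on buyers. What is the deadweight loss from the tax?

Pre-tax equilibrium: P* = 52.5, Q* = 126.
Tax on buyers shifts demand to D = 624.75 − 9.5(P + 2) = 605.75 - 9.5P.
605.75 - 9.5P = -57.75 + 3.5P gives seller price Ps = 1327/26; buyers pay Pb = 1327/26 + 2 = 1379/26.
New quantity: Q = 624.75 − 9.5(1379/26) = 3143/26.
DWL = ½ × 2 × (126 − 3143/26) = 133/26.

Deadweight loss = 133/26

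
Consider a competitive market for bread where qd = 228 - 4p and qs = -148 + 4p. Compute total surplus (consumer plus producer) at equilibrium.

Equilibrium: 228 - 4p = -148 + 4p gives p* = 47, q* = 40.
Demand choke price: p = 57; supply starts at p = 37.
CS = ½(57 − 47)(40) = 200; PS = ½(47 − 37)(40) = 200.

Total surplus = 400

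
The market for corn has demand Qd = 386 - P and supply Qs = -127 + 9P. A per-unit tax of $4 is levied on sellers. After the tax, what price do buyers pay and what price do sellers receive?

Buyers pay $54.9, sellers receive $50.9

Pre-tax equilibrium: P* = 51.3, Q* = 334.7.
Tax on sellers shifts supply to Qs = -127 + 9(P − 4) = -163 + 9P.
386 - P = -163 + 9P gives buyer price Pb = 54.9; sellers receive Ps = 54.9 − 4 = 50.9.
New quantity: Q = 386 − 1(54.9) = 331.1.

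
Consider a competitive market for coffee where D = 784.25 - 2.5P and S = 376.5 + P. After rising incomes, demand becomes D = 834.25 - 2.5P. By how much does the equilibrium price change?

Original equilibrium: P* = 116.5, Q* = 493.
New equilibrium: 834.25 - 2.5P = 376.5 + P, so 457.75 = 3.5P and P' = 1831/14; Q' = 834.25 − 2.5(1831/14) = 3551/7.
Change in price: 1831/14 − 116.5 = 100/7.

ΔP = 100/7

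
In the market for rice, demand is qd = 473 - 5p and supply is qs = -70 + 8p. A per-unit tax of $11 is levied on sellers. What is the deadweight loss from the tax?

Deadweight loss = 2420/13

Pre-tax equilibrium: p* = 543/13, q* = 3434/13.
Tax on sellers shifts supply to qs = -70 + 8(p − 11) = -158 + 8p.
473 - 5p = -158 + 8p gives buyer price pb = 631/13; sellers receive ps = 631/13 − 11 = 488/13.
New quantity: q = 473 − 5(631/13) = 2994/13.
DWL = ½ × 11 × (3434/13 − 2994/13) = 2420/13.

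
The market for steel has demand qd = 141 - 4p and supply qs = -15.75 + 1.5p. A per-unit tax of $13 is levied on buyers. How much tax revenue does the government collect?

Tax revenue = 1833/11

Pre-tax equilibrium: p* = 28.5, q* = 27.
Tax on buyers shifts demand to qd = 141 − 4(p + 13) = 89 - 4p.
89 - 4p = -15.75 + 1.5p gives seller price ps = 419/22; buyers pay pb = 419/22 + 13 = 705/22.
New quantity: q = 141 − 4(705/22) = 141/11.
Revenue = 13 × 141/11 = 1833/11.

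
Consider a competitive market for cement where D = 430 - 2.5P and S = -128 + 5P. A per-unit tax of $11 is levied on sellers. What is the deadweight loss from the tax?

Pre-tax equilibrium: P* = 74.4, Q* = 244.
Tax on sellers shifts supply to S = -128 + 5(P − 11) = -183 + 5P.
430 - 2.5P = -183 + 5P gives buyer price Pb = 1226/15; sellers receive Ps = 1226/15 − 11 = 1061/15.
New quantity: Q = 430 − 2.5(1226/15) = 677/3.
DWL = ½ × 11 × (244 − 677/3) = 605/6.

Deadweight loss = 605/6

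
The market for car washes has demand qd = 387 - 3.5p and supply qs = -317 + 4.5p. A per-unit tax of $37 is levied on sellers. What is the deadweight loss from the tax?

Deadweight loss = 1347.609375

Pre-tax equilibrium: p* = 88, q* = 79.
Tax on sellers shifts supply to qs = -317 + 4.5(p − 37) = -483.5 + 4.5p.
387 - 3.5p = -483.5 + 4.5p gives buyer price pb = 108.8125; sellers receive ps = 108.8125 − 37 = 71.8125.
New quantity: q = 387 − 3.5(108.8125) = 6.15625.
DWL = ½ × 37 × (79 − 6.15625) = 1347.609375.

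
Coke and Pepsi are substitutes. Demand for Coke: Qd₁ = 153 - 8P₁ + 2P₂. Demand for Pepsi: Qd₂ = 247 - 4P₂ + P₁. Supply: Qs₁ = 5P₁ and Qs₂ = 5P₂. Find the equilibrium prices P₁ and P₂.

Market 1: 153 - 8P₁ + 2P₂ = 5P₁ → 13P₁ - 2P₂ = 153.
Market 2: 9P₂ - P₁ = 247.
Eliminating P₂: 9×(1) + 2×(2) gives 115P₁ = 1871, so P₁ = 1871/115.
Back-substitute into (2): P₂ = (247 + 1×1871/115) / 9 = 3364/115.

P₁ = 1871/115, P₂ = 3364/115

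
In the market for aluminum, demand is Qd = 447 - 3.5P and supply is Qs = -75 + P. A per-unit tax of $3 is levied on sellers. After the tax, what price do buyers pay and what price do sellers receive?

Buyers pay 350/3, sellers receive 341/3

Pre-tax equilibrium: P* = 116, Q* = 41.
Tax on sellers shifts supply to Qs = -75 + 1(P − 3) = -78 + P.
447 - 3.5P = -78 + P gives buyer price Pb = 350/3; sellers receive Ps = 350/3 − 3 = 341/3.
New quantity: Q = 447 − 3.5(350/3) = 116/3.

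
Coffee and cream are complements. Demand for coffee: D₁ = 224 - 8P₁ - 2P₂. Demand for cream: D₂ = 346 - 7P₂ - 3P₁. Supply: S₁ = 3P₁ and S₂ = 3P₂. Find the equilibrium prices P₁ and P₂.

Market 1: 224 - 8P₁ - 2P₂ = 3P₁ → 11P₁ + 2P₂ = 224.
Market 2: 10P₂ + 3P₁ = 346.
Eliminating P₂: 10×(1) − 2×(2) gives 104P₁ = 1548, so P₁ = 387/26.
Back-substitute into (2): P₂ = (346 − 3×387/26) / 10 = 1567/52.

P₁ = 387/26, P₂ = 1567/52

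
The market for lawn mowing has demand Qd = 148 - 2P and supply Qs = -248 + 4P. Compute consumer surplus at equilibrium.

Equilibrium: 148 - 2P = -248 + 4P gives P* = 66, Q* = 16.
Demand choke price (Qd = 0): P = 74.
CS = ½(74 − 66)(16) = 64.

Consumer surplus = 64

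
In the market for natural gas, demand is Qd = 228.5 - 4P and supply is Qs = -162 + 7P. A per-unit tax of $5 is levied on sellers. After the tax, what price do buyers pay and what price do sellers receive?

Pre-tax equilibrium: P* = 35.5, Q* = 86.5.
Tax on sellers shifts supply to Qs = -162 + 7(P − 5) = -197 + 7P.
228.5 - 4P = -197 + 7P gives buyer price Pb = 851/22; sellers receive Ps = 851/22 − 5 = 741/22.
New quantity: Q = 228.5 − 4(851/22) = 1623/22.

Buyers pay 851/22, sellers receive 741/22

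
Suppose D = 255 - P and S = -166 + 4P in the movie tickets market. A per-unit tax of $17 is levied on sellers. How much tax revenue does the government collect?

Pre-tax equilibrium: P* = 84.2, Q* = 170.8.
Tax on sellers shifts supply to S = -166 + 4(P − 17) = -234 + 4P.
255 - P = -234 + 4P gives buyer price Pb = 97.8; sellers receive Ps = 97.8 − 17 = 80.8.
New quantity: Q = 255 − 1(97.8) = 157.2.
Revenue = 17 × 157.2 = 2672.4.

Tax revenue = 2672.4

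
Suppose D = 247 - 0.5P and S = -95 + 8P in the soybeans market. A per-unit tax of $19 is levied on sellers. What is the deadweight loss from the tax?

Pre-tax equilibrium: P* = 684/17, Q* = 3857/17.
Tax on sellers shifts supply to S = -95 + 8(P − 19) = -247 + 8P.
247 - 0.5P = -247 + 8P gives buyer price Pb = 988/17; sellers receive Ps = 988/17 − 19 = 665/17.
New quantity: Q = 247 − 0.5(988/17) = 3705/17.
DWL = ½ × 19 × (3857/17 − 3705/17) = 1444/17.

Deadweight loss = 1444/17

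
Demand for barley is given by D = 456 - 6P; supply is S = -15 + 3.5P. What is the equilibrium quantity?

Set D = S: 456 - 6P = -15 + 3.5P.
471 = 9.5P, so P* = 942/19.
Q* = 456 − 6(942/19) = 3012/19.

Q* = 3012/19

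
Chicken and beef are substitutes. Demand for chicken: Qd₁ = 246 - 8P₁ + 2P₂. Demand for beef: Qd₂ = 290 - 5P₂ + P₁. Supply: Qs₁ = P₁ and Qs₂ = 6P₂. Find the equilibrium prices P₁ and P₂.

P₁ = 3286/97, P₂ = 2856/97

Market 1: 246 - 8P₁ + 2P₂ = P₁ → 9P₁ - 2P₂ = 246.
Market 2: 11P₂ - P₁ = 290.
Eliminating P₂: 11×(1) + 2×(2) gives 97P₁ = 3286, so P₁ = 3286/97.
Back-substitute into (2): P₂ = (290 + 1×3286/97) / 11 = 2856/97.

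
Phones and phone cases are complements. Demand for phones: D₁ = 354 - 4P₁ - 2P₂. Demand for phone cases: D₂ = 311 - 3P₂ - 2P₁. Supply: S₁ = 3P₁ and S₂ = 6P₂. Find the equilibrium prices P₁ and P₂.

P₁ = 2564/59, P₂ = 1469/59

Market 1: 354 - 4P₁ - 2P₂ = 3P₁ → 7P₁ + 2P₂ = 354.
Market 2: 9P₂ + 2P₁ = 311.
Eliminating P₂: 9×(1) − 2×(2) gives 59P₁ = 2564, so P₁ = 2564/59.
Back-substitute into (2): P₂ = (311 − 2×2564/59) / 9 = 1469/59.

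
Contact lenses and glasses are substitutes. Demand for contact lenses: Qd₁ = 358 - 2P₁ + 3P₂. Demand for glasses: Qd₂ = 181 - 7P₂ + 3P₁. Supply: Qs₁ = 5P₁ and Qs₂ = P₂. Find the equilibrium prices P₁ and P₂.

Market 1: 358 - 2P₁ + 3P₂ = 5P₁ → 7P₁ - 3P₂ = 358.
Market 2: 8P₂ - 3P₁ = 181.
Eliminating P₂: 8×(1) + 3×(2) gives 47P₁ = 3407, so P₁ = 3407/47.
Back-substitute into (2): P₂ = (181 + 3×3407/47) / 8 = 2341/47.

P₁ = 3407/47, P₂ = 2341/47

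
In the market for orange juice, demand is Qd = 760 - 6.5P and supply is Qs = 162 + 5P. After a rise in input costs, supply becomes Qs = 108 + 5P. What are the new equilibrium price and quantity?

Original equilibrium: P* = 52, Q* = 422.
New equilibrium: 760 - 6.5P = 108 + 5P, so 652 = 11.5P and P' = 1304/23; Q' = 760 − 6.5(1304/23) = 9004/23.

P' = 1304/23, Q' = 9004/23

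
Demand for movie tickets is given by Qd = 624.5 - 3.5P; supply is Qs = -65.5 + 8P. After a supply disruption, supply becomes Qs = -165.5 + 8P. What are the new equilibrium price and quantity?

Original equilibrium: P* = 60, Q* = 414.5.
New equilibrium: 624.5 - 3.5P = -165.5 + 8P, so 790 = 11.5P and P' = 1580/23; Q' = 624.5 − 3.5(1580/23) = 17667/46.

P' = 1580/23, Q' = 17667/46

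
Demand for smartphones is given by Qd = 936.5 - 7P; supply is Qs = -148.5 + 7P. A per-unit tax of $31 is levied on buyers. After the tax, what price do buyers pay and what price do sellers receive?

Pre-tax equilibrium: P* = 77.5, Q* = 394.
Tax on buyers shifts demand to Qd = 936.5 − 7(P + 31) = 719.5 - 7P.
719.5 - 7P = -148.5 + 7P gives seller price Ps = 62; buyers pay Pb = 62 + 31 = 93.
New quantity: Q = 936.5 − 7(93) = 285.5.

Buyers pay $93, sellers receive $62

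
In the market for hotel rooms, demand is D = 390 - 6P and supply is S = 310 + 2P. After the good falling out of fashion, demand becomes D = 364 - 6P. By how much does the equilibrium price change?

ΔP = -3.25

Original equilibrium: P* = 10, Q* = 330.
New equilibrium: 364 - 6P = 310 + 2P, so 54 = 8P and P' = 6.75; Q' = 364 − 6(6.75) = 323.5.
Change in price: 6.75 − 10 = -3.25.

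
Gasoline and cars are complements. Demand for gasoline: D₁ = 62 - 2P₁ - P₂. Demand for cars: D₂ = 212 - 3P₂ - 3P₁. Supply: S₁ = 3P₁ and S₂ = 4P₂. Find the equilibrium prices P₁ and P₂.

Market 1: 62 - 2P₁ - P₂ = 3P₁ → 5P₁ + P₂ = 62.
Market 2: 7P₂ + 3P₁ = 212.
Eliminating P₂: 7×(1) − 1×(2) gives 32P₁ = 222, so P₁ = 6.9375.
Back-substitute into (2): P₂ = (212 − 3×6.9375) / 7 = 27.3125.

P₁ = 6.9375, P₂ = 27.3125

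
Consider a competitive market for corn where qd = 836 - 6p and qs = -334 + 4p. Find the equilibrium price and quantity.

Set qd = qs: 836 - 6p = -334 + 4p.
1170 = 10p, so p* = 117.
q* = 836 − 6(117) = 134.

p* = 117, q* = 134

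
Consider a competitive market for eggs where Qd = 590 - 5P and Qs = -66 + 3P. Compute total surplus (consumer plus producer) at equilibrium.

Total surplus = 8640

Equilibrium: 590 - 5P = -66 + 3P gives P* = 82, Q* = 180.
Demand choke price: P = 118; supply starts at P = 22.
CS = ½(118 − 82)(180) = 3240; PS = ½(82 − 22)(180) = 5400.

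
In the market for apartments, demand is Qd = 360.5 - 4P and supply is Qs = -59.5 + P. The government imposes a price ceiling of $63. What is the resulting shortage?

Shortage = 105

Equilibrium price would be P* = 84, so the ceiling at 63 binds.
At P = 63: Qd = 360.5 − 4(63) = 108.5, Qs = -59.5 + 1(63) = 3.5.
Shortage = 108.5 − 3.5 = 105.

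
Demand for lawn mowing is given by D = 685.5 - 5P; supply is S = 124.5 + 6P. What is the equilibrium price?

Set D = S: 685.5 - 5P = 124.5 + 6P.
561 = 11P, so P* = 51.
Q* = 685.5 − 5(51) = 430.5.

P* = 51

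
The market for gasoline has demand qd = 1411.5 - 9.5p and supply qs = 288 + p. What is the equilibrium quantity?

q* = 395

Set qd = qs: 1411.5 - 9.5p = 288 + p.
1123.5 = 10.5p, so p* = 107.
q* = 1411.5 − 9.5(107) = 395.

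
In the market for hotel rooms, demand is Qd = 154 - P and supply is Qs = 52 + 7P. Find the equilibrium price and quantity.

Set Qd = Qs: 154 - P = 52 + 7P.
102 = 8P, so P* = 12.75.
Q* = 154 − 1(12.75) = 141.25.

P* = 12.75, Q* = 141.25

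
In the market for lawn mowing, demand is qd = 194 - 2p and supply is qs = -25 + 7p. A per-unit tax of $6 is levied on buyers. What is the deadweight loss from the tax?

Pre-tax equilibrium: p* = 73/3, q* = 436/3.
Tax on buyers shifts demand to qd = 194 − 2(p + 6) = 182 - 2p.
182 - 2p = -25 + 7p gives seller price ps = 23; buyers pay pb = 23 + 6 = 29.
New quantity: q = 194 − 2(29) = 136.
DWL = ½ × 6 × (436/3 − 136) = 28.

Deadweight loss = 28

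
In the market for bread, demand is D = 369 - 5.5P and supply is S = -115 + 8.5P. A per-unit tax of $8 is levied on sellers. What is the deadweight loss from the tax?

Deadweight loss = 748/7

Pre-tax equilibrium: P* = 242/7, Q* = 1252/7.
Tax on sellers shifts supply to S = -115 + 8.5(P − 8) = -183 + 8.5P.
369 - 5.5P = -183 + 8.5P gives buyer price Pb = 276/7; sellers receive Ps = 276/7 − 8 = 220/7.
New quantity: Q = 369 − 5.5(276/7) = 1065/7.
DWL = ½ × 8 × (1252/7 − 1065/7) = 748/7.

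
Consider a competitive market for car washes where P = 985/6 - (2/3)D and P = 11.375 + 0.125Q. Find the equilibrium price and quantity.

P* = 35.5, Q* = 193

Set the two price expressions equal: 985/6 - (2/3)Q = 11.375 + 0.125Q.
3667/24 = (19/24)Q, so Q* = 193.
P* = 985/6 − (2/3)(193) = 35.5.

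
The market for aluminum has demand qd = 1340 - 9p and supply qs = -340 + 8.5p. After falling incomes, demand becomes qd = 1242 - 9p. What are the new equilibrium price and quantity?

Original equilibrium: p* = 96, q* = 476.
New equilibrium: 1242 - 9p = -340 + 8.5p, so 1582 = 17.5p and p' = 90.4; q' = 1242 − 9(90.4) = 428.4.

p' = 90.4, q' = 428.4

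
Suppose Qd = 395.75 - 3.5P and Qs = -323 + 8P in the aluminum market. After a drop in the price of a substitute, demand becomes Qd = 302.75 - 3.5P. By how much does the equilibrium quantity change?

Original equilibrium: P* = 62.5, Q* = 177.
New equilibrium: 302.75 - 3.5P = -323 + 8P, so 625.75 = 11.5P and P' = 2503/46; Q' = 302.75 − 3.5(2503/46) = 2583/23.
Change in quantity: 2583/23 − 177 = -1488/23.

ΔQ = -1488/23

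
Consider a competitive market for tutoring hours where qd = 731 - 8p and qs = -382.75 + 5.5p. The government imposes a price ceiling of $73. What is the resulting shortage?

Equilibrium price would be p* = 82.5, so the ceiling at 73 binds.
At p = 73: qd = 731 − 8(73) = 147, qs = -382.75 + 5.5(73) = 18.75.
Shortage = 147 − 18.75 = 128.25.

Shortage = 128.25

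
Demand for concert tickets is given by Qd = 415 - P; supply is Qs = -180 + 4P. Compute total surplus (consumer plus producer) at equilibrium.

Total surplus = 54760

Equilibrium: 415 - P = -180 + 4P gives P* = 119, Q* = 296.
Demand choke price: P = 415; supply starts at P = 45.
CS = ½(415 − 119)(296) = 43808; PS = ½(119 − 45)(296) = 10952.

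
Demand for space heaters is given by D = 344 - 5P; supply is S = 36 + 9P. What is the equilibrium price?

Set D = S: 344 - 5P = 36 + 9P.
308 = 14P, so P* = 22.
Q* = 344 − 5(22) = 234.

P* = 22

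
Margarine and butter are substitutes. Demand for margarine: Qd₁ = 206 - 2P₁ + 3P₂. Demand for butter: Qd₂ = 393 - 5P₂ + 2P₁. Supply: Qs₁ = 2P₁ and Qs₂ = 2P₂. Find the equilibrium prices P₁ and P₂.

P₁ = 2621/22, P₂ = 992/11

Market 1: 206 - 2P₁ + 3P₂ = 2P₁ → 4P₁ - 3P₂ = 206.
Market 2: 7P₂ - 2P₁ = 393.
Eliminating P₂: 7×(1) + 3×(2) gives 22P₁ = 2621, so P₁ = 2621/22.
Back-substitute into (2): P₂ = (393 + 2×2621/22) / 7 = 992/11.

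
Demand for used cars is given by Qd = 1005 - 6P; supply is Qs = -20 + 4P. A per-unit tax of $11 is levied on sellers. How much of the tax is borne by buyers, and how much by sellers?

Pre-tax equilibrium: P* = 102.5, Q* = 390.
Tax on sellers shifts supply to Qs = -20 + 4(P − 11) = -64 + 4P.
1005 - 6P = -64 + 4P gives buyer price Pb = 106.9; sellers receive Ps = 106.9 − 11 = 95.9.
New quantity: Q = 1005 − 6(106.9) = 363.6.
Buyer burden = 106.9 − 102.5 = 4.4; seller burden = 102.5 − 95.9 = 6.6.

Buyers bear $4.4, sellers bear $6.6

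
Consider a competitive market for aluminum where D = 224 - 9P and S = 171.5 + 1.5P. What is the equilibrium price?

Set D = S: 224 - 9P = 171.5 + 1.5P.
52.5 = 10.5P, so P* = 5.
Q* = 224 − 9(5) = 179.

P* = 5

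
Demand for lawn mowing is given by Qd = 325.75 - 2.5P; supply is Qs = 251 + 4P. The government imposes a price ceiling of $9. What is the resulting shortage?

Shortage = 16.25

Equilibrium price would be P* = 11.5, so the ceiling at 9 binds.
At P = 9: Qd = 325.75 − 2.5(9) = 303.25, Qs = 251 + 4(9) = 287.
Shortage = 303.25 − 287 = 16.25.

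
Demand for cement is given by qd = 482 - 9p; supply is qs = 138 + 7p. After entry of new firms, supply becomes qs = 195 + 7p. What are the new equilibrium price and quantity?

Original equilibrium: p* = 21.5, q* = 288.5.
New equilibrium: 482 - 9p = 195 + 7p, so 287 = 16p and p' = 17.9375; q' = 482 − 9(17.9375) = 320.5625.

p' = 17.9375, q' = 320.5625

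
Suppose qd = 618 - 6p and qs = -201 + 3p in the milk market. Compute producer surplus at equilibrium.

Equilibrium: 618 - 6p = -201 + 3p gives p* = 91, q* = 72.
Supply starts at p = 67 (where qs = 0).
PS = ½(91 − 67)(72) = 864.

Producer surplus = 864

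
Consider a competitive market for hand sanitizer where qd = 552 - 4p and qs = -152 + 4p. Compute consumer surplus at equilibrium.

Consumer surplus = 5000

Equilibrium: 552 - 4p = -152 + 4p gives p* = 88, q* = 200.
Demand choke price (qd = 0): p = 138.
CS = ½(138 − 88)(200) = 5000.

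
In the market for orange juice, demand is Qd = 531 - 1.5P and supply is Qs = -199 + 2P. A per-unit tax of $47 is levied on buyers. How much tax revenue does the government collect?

Pre-tax equilibrium: P* = 1460/7, Q* = 1527/7.
Tax on buyers shifts demand to Qd = 531 − 1.5(P + 47) = 460.5 - 1.5P.
460.5 - 1.5P = -199 + 2P gives seller price Ps = 1319/7; buyers pay Pb = 1319/7 + 47 = 1648/7.
New quantity: Q = 531 − 1.5(1648/7) = 1245/7.
Revenue = 47 × 1245/7 = 58515/7.

Tax revenue = 58515/7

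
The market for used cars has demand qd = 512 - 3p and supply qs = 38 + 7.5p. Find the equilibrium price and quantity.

p* = 316/7, q* = 2636/7

Set qd = qs: 512 - 3p = 38 + 7.5p.
474 = 10.5p, so p* = 316/7.
q* = 512 − 3(316/7) = 2636/7.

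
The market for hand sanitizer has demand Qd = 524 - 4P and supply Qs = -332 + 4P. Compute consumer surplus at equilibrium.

Equilibrium: 524 - 4P = -332 + 4P gives P* = 107, Q* = 96.
Demand choke price (Qd = 0): P = 131.
CS = ½(131 − 107)(96) = 1152.

Consumer surplus = 1152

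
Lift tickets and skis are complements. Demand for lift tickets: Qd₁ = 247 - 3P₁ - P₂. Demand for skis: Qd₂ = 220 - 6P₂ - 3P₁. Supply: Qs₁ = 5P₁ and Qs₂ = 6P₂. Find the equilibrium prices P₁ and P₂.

P₁ = 2744/93, P₂ = 1019/93

Market 1: 247 - 3P₁ - P₂ = 5P₁ → 8P₁ + P₂ = 247.
Market 2: 12P₂ + 3P₁ = 220.
Eliminating P₂: 12×(1) − 1×(2) gives 93P₁ = 2744, so P₁ = 2744/93.
Back-substitute into (2): P₂ = (220 − 3×2744/93) / 12 = 1019/93.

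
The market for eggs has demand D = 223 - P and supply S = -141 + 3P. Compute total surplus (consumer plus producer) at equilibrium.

Total surplus = 11616

Equilibrium: 223 - P = -141 + 3P gives P* = 91, Q* = 132.
Demand choke price: P = 223; supply starts at P = 47.
CS = ½(223 − 91)(132) = 8712; PS = ½(91 − 47)(132) = 2904.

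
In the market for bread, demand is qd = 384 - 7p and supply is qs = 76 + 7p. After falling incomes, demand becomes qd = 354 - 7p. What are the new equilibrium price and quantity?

p' = 139/7, q' = 215

Original equilibrium: p* = 22, q* = 230.
New equilibrium: 354 - 7p = 76 + 7p, so 278 = 14p and p' = 139/7; q' = 354 − 7(139/7) = 215.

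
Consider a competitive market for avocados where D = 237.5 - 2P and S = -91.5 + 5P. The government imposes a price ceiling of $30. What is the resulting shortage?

Shortage = 119

Equilibrium price would be P* = 47, so the ceiling at 30 binds.
At P = 30: D = 237.5 − 2(30) = 177.5, S = -91.5 + 5(30) = 58.5.
Shortage = 177.5 − 58.5 = 119.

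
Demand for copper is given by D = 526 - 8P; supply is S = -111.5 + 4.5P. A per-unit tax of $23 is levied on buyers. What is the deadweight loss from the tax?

Deadweight loss = 761.76

Pre-tax equilibrium: P* = 51, Q* = 118.
Tax on buyers shifts demand to D = 526 − 8(P + 23) = 342 - 8P.
342 - 8P = -111.5 + 4.5P gives seller price Ps = 36.28; buyers pay Pb = 36.28 + 23 = 59.28.
New quantity: Q = 526 − 8(59.28) = 51.76.
DWL = ½ × 23 × (118 − 51.76) = 761.76.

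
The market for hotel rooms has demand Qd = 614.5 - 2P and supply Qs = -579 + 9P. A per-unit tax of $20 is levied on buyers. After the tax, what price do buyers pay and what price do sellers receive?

Pre-tax equilibrium: P* = 108.5, Q* = 397.5.
Tax on buyers shifts demand to Qd = 614.5 − 2(P + 20) = 574.5 - 2P.
574.5 - 2P = -579 + 9P gives seller price Ps = 2307/22; buyers pay Pb = 2307/22 + 20 = 2747/22.
New quantity: Q = 614.5 − 2(2747/22) = 8025/22.

Buyers pay 2747/22, sellers receive 2307/22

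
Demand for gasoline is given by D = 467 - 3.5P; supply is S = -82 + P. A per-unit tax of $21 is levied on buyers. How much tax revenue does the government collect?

Pre-tax equilibrium: P* = 122, Q* = 40.
Tax on buyers shifts demand to D = 467 − 3.5(P + 21) = 393.5 - 3.5P.
393.5 - 3.5P = -82 + P gives seller price Ps = 317/3; buyers pay Pb = 317/3 + 21 = 380/3.
New quantity: Q = 467 − 3.5(380/3) = 71/3.
Revenue = 21 × 71/3 = 497.

Tax revenue = 497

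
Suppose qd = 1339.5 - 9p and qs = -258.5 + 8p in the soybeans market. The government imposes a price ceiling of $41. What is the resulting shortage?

Shortage = 901

Equilibrium price would be p* = 94, so the ceiling at 41 binds.
At p = 41: qd = 1339.5 − 9(41) = 970.5, qs = -258.5 + 8(41) = 69.5.
Shortage = 970.5 − 69.5 = 901.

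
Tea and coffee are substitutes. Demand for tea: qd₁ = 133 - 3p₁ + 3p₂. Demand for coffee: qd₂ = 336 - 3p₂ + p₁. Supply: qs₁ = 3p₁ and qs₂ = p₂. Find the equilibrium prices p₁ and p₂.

p₁ = 220/3, p₂ = 307/3

Market 1: 133 - 3p₁ + 3p₂ = 3p₁ → 6p₁ - 3p₂ = 133.
Market 2: 4p₂ - p₁ = 336.
Eliminating p₂: 4×(1) + 3×(2) gives 21p₁ = 1540, so p₁ = 220/3.
Back-substitute into (2): p₂ = (336 + 1×220/3) / 4 = 307/3.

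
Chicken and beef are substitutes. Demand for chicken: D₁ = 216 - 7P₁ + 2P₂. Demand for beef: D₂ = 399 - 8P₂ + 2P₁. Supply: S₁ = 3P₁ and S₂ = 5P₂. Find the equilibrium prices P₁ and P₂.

P₁ = 601/21, P₂ = 737/21

Market 1: 216 - 7P₁ + 2P₂ = 3P₁ → 10P₁ - 2P₂ = 216.
Market 2: 13P₂ - 2P₁ = 399.
Eliminating P₂: 13×(1) + 2×(2) gives 126P₁ = 3606, so P₁ = 601/21.
Back-substitute into (2): P₂ = (399 + 2×601/21) / 13 = 737/21.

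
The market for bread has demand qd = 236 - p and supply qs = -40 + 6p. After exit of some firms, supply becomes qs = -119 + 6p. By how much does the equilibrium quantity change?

Δq = -79/7

Original equilibrium: p* = 276/7, q* = 1376/7.
New equilibrium: 236 - p = -119 + 6p, so 355 = 7p and p' = 355/7; q' = 236 − 1(355/7) = 1297/7.
Change in quantity: 1297/7 − 1376/7 = -79/7.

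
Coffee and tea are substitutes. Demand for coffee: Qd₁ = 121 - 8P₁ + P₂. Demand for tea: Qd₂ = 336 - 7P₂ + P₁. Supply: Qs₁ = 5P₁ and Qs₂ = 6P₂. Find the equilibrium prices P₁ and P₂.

Market 1: 121 - 8P₁ + P₂ = 5P₁ → 13P₁ - P₂ = 121.
Market 2: 13P₂ - P₁ = 336.
Eliminating P₂: 13×(1) + 1×(2) gives 168P₁ = 1909, so P₁ = 1909/168.
Back-substitute into (2): P₂ = (336 + 1×1909/168) / 13 = 4489/168.

P₁ = 1909/168, P₂ = 4489/168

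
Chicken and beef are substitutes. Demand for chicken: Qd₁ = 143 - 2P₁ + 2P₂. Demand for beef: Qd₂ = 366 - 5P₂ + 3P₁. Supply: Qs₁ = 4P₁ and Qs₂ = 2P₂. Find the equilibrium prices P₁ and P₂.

P₁ = 1733/36, P₂ = 875/12

Market 1: 143 - 2P₁ + 2P₂ = 4P₁ → 6P₁ - 2P₂ = 143.
Market 2: 7P₂ - 3P₁ = 366.
Eliminating P₂: 7×(1) + 2×(2) gives 36P₁ = 1733, so P₁ = 1733/36.
Back-substitute into (2): P₂ = (366 + 3×1733/36) / 7 = 875/12.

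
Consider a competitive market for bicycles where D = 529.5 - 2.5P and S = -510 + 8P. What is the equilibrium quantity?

Set D = S: 529.5 - 2.5P = -510 + 8P.
1039.5 = 10.5P, so P* = 99.
Q* = 529.5 − 2.5(99) = 282.

Q* = 282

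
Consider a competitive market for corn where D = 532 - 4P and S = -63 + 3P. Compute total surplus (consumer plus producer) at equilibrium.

Total surplus = 10752

Equilibrium: 532 - 4P = -63 + 3P gives P* = 85, Q* = 192.
Demand choke price: P = 133; supply starts at P = 21.
CS = ½(133 − 85)(192) = 4608; PS = ½(85 − 21)(192) = 6144.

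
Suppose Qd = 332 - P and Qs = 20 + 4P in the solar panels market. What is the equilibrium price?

Set Qd = Qs: 332 - P = 20 + 4P.
312 = 5P, so P* = 62.4.
Q* = 332 − 1(62.4) = 269.6.

P* = 62.4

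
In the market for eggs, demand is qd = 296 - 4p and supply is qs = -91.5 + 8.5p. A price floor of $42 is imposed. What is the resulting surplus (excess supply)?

Equilibrium price would be p* = 31, so the floor at 42 binds.
At p = 42: qd = 128, qs = 265.5.
Surplus = 265.5 − 128 = 137.5.

Surplus = 137.5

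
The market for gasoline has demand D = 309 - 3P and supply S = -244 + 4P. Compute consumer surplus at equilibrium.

Equilibrium: 309 - 3P = -244 + 4P gives P* = 79, Q* = 72.
Demand choke price (D = 0): P = 103.
CS = ½(103 − 79)(72) = 864.

Consumer surplus = 864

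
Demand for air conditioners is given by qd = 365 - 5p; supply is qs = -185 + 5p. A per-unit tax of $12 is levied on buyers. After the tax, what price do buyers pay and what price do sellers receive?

Buyers pay $61, sellers receive $49

Pre-tax equilibrium: p* = 55, q* = 90.
Tax on buyers shifts demand to qd = 365 − 5(p + 12) = 305 - 5p.
305 - 5p = -185 + 5p gives seller price ps = 49; buyers pay pb = 49 + 12 = 61.
New quantity: q = 365 − 5(61) = 60.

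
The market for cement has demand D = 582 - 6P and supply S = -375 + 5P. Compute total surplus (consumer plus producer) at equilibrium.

Equilibrium: 582 - 6P = -375 + 5P gives P* = 87, Q* = 60.
Demand choke price: P = 97; supply starts at P = 75.
CS = ½(97 − 87)(60) = 300; PS = ½(87 − 75)(60) = 360.

Total surplus = 660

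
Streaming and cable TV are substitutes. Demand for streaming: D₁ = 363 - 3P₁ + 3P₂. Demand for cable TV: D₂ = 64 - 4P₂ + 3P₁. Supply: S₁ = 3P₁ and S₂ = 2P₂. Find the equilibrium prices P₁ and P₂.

Market 1: 363 - 3P₁ + 3P₂ = 3P₁ → 6P₁ - 3P₂ = 363.
Market 2: 6P₂ - 3P₁ = 64.
Eliminating P₂: 6×(1) + 3×(2) gives 27P₁ = 2370, so P₁ = 790/9.
Back-substitute into (2): P₂ = (64 + 3×790/9) / 6 = 491/9.

P₁ = 790/9, P₂ = 491/9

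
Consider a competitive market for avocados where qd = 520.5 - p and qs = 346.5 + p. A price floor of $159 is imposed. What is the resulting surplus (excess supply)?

Surplus = 144

Equilibrium price would be p* = 87, so the floor at 159 binds.
At p = 159: qd = 361.5, qs = 505.5.
Surplus = 505.5 − 361.5 = 144.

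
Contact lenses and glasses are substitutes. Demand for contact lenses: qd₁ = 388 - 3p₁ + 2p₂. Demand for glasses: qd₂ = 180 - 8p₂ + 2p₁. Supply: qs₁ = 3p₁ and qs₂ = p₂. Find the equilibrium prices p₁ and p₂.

p₁ = 77.04, p₂ = 37.12

Market 1: 388 - 3p₁ + 2p₂ = 3p₁ → 6p₁ - 2p₂ = 388.
Market 2: 9p₂ - 2p₁ = 180.
Eliminating p₂: 9×(1) + 2×(2) gives 50p₁ = 3852, so p₁ = 77.04.
Back-substitute into (2): p₂ = (180 + 2×77.04) / 9 = 37.12.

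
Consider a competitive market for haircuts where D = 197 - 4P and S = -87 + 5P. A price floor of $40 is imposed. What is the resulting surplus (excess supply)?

Surplus = 76

Equilibrium price would be P* = 284/9, so the floor at 40 binds.
At P = 40: D = 37, S = 113.
Surplus = 113 − 37 = 76.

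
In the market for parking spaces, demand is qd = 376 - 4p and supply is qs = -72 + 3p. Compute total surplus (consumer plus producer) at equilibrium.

Equilibrium: 376 - 4p = -72 + 3p gives p* = 64, q* = 120.
Demand choke price: p = 94; supply starts at p = 24.
CS = ½(94 − 64)(120) = 1800; PS = ½(64 − 24)(120) = 2400.

Total surplus = 4200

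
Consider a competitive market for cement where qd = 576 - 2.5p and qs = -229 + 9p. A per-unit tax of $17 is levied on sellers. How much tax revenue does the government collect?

Tax revenue = 143786/23

Pre-tax equilibrium: p* = 70, q* = 401.
Tax on sellers shifts supply to qs = -229 + 9(p − 17) = -382 + 9p.
576 - 2.5p = -382 + 9p gives buyer price pb = 1916/23; sellers receive ps = 1916/23 − 17 = 1525/23.
New quantity: q = 576 − 2.5(1916/23) = 8458/23.
Revenue = 17 × 8458/23 = 143786/23.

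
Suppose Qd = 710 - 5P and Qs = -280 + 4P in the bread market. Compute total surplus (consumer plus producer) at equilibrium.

Total surplus = 5760

Equilibrium: 710 - 5P = -280 + 4P gives P* = 110, Q* = 160.
Demand choke price: P = 142; supply starts at P = 70.
CS = ½(142 − 110)(160) = 2560; PS = ½(110 − 70)(160) = 3200.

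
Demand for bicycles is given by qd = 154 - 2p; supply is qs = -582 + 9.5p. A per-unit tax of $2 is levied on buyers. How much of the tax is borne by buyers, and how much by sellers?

Pre-tax equilibrium: p* = 64, q* = 26.
Tax on buyers shifts demand to qd = 154 − 2(p + 2) = 150 - 2p.
150 - 2p = -582 + 9.5p gives seller price ps = 1464/23; buyers pay pb = 1464/23 + 2 = 1510/23.
New quantity: q = 154 − 2(1510/23) = 522/23.
Buyer burden = 1510/23 − 64 = 38/23; seller burden = 64 − 1464/23 = 8/23.

Buyers bear 38/23, sellers bear 8/23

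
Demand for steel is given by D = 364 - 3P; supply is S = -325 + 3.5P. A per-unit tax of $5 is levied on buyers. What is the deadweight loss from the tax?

Deadweight loss = 525/26

Pre-tax equilibrium: P* = 106, Q* = 46.
Tax on buyers shifts demand to D = 364 − 3(P + 5) = 349 - 3P.
349 - 3P = -325 + 3.5P gives seller price Ps = 1348/13; buyers pay Pb = 1348/13 + 5 = 1413/13.
New quantity: Q = 364 − 3(1413/13) = 493/13.
DWL = ½ × 5 × (46 − 493/13) = 525/26.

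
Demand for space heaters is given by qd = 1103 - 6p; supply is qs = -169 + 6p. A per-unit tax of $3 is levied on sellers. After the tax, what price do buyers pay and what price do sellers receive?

Buyers pay $107.5, sellers receive $104.5

Pre-tax equilibrium: p* = 106, q* = 467.
Tax on sellers shifts supply to qs = -169 + 6(p − 3) = -187 + 6p.
1103 - 6p = -187 + 6p gives buyer price pb = 107.5; sellers receive ps = 107.5 − 3 = 104.5.
New quantity: q = 1103 − 6(107.5) = 458.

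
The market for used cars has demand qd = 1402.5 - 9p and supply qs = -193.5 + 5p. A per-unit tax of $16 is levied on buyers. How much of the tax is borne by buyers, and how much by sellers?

Buyers bear 40/7, sellers bear 72/7

Pre-tax equilibrium: p* = 114, q* = 376.5.
Tax on buyers shifts demand to qd = 1402.5 − 9(p + 16) = 1258.5 - 9p.
1258.5 - 9p = -193.5 + 5p gives seller price ps = 726/7; buyers pay pb = 726/7 + 16 = 838/7.
New quantity: q = 1402.5 − 9(838/7) = 4551/14.
Buyer burden = 838/7 − 114 = 40/7; seller burden = 114 − 726/7 = 72/7.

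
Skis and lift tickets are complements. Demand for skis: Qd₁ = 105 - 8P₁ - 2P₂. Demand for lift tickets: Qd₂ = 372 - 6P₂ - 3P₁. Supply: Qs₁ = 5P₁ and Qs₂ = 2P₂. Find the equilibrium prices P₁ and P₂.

Market 1: 105 - 8P₁ - 2P₂ = 5P₁ → 13P₁ + 2P₂ = 105.
Market 2: 8P₂ + 3P₁ = 372.
Eliminating P₂: 8×(1) − 2×(2) gives 98P₁ = 96, so P₁ = 48/49.
Back-substitute into (2): P₂ = (372 − 3×48/49) / 8 = 4521/98.

P₁ = 48/49, P₂ = 4521/98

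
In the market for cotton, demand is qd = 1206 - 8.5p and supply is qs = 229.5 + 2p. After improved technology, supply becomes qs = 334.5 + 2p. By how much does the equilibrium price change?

Δp = -10

Original equilibrium: p* = 93, q* = 415.5.
New equilibrium: 1206 - 8.5p = 334.5 + 2p, so 871.5 = 10.5p and p' = 83; q' = 1206 − 8.5(83) = 500.5.
Change in price: 83 − 93 = -10.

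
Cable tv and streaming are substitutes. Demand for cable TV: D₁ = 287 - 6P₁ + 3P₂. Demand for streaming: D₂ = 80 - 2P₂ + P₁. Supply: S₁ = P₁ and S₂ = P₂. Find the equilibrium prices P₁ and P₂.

Market 1: 287 - 6P₁ + 3P₂ = P₁ → 7P₁ - 3P₂ = 287.
Market 2: 3P₂ - P₁ = 80.
Eliminating P₂: 3×(1) + 3×(2) gives 18P₁ = 1101, so P₁ = 367/6.
Back-substitute into (2): P₂ = (80 + 1×367/6) / 3 = 847/18.

P₁ = 367/6, P₂ = 847/18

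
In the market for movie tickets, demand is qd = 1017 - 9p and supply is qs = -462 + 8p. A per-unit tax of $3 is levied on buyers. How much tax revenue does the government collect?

Pre-tax equilibrium: p* = 87, q* = 234.
Tax on buyers shifts demand to qd = 1017 − 9(p + 3) = 990 - 9p.
990 - 9p = -462 + 8p gives seller price ps = 1452/17; buyers pay pb = 1452/17 + 3 = 1503/17.
New quantity: q = 1017 − 9(1503/17) = 3762/17.
Revenue = 3 × 3762/17 = 11286/17.

Tax revenue = 11286/17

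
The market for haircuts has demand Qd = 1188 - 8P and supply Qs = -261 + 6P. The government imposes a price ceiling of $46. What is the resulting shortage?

Equilibrium price would be P* = 103.5, so the ceiling at 46 binds.
At P = 46: Qd = 1188 − 8(46) = 820, Qs = -261 + 6(46) = 15.
Shortage = 820 − 15 = 805.

Shortage = 805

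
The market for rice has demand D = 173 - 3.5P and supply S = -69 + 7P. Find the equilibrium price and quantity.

P* = 484/21, Q* = 277/3

Set D = S: 173 - 3.5P = -69 + 7P.
242 = 10.5P, so P* = 484/21.
Q* = 173 − 3.5(484/21) = 277/3.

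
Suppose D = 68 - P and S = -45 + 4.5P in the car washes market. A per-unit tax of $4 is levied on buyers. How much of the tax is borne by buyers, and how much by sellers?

Pre-tax equilibrium: P* = 226/11, Q* = 522/11.
Tax on buyers shifts demand to D = 68 − 1(P + 4) = 64 - P.
64 - P = -45 + 4.5P gives seller price Ps = 218/11; buyers pay Pb = 218/11 + 4 = 262/11.
New quantity: Q = 68 − 1(262/11) = 486/11.
Buyer burden = 262/11 − 226/11 = 36/11; seller burden = 226/11 − 218/11 = 8/11.

Buyers bear 36/11, sellers bear 8/11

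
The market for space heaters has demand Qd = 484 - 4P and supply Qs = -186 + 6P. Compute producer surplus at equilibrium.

Equilibrium: 484 - 4P = -186 + 6P gives P* = 67, Q* = 216.
Supply starts at P = 31 (where Qs = 0).
PS = ½(67 − 31)(216) = 3888.

Producer surplus = 3888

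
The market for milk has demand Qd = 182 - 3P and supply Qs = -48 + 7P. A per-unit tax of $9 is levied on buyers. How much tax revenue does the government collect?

Tax revenue = 846.9

Pre-tax equilibrium: P* = 23, Q* = 113.
Tax on buyers shifts demand to Qd = 182 − 3(P + 9) = 155 - 3P.
155 - 3P = -48 + 7P gives seller price Ps = 20.3; buyers pay Pb = 20.3 + 9 = 29.3.
New quantity: Q = 182 − 3(29.3) = 94.1.
Revenue = 9 × 94.1 = 846.9.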